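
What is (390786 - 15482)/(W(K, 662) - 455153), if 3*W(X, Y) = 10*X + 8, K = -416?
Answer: -375304/456537 ≈ -0.82207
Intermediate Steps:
W(X, Y) = 8/3 + 10*X/3 (W(X, Y) = (10*X + 8)/3 = (8 + 10*X)/3 = 8/3 + 10*X/3)
(390786 - 15482)/(W(K, 662) - 455153) = (390786 - 15482)/((8/3 + (10/3)*(-416)) - 455153) = 375304/((8/3 - 4160/3) - 455153) = 375304/(-1384 - 455153) = 375304/(-456537) = 375304*(-1/456537) = -375304/456537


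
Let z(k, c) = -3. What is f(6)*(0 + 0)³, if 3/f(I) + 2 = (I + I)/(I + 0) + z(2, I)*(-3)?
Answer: 0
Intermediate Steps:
f(I) = ⅓ (f(I) = 3/(-2 + ((I + I)/(I + 0) - 3*(-3))) = 3/(-2 + ((2*I)/I + 9)) = 3/(-2 + (2 + 9)) = 3/(-2 + 11) = 3/9 = 3*(⅑) = ⅓)
f(6)*(0 + 0)³ = (0 + 0)³/3 = (⅓)*0³ = (⅓)*0 = 0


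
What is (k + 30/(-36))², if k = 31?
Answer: 32761/36 ≈ 910.03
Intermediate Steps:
(k + 30/(-36))² = (31 + 30/(-36))² = (31 + 30*(-1/36))² = (31 - ⅚)² = (181/6)² = 32761/36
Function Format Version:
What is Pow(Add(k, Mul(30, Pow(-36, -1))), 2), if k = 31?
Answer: Rational(32761, 36) ≈ 910.03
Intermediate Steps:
Pow(Add(k, Mul(30, Pow(-36, -1))), 2) = Pow(Add(31, Mul(30, Pow(-36, -1))), 2) = Pow(Add(31, Mul(30, Rational(-1, 36))), 2) = Pow(Add(31, Rational(-5, 6)), 2) = Pow(Rational(181, 6), 2) = Rational(32761, 36)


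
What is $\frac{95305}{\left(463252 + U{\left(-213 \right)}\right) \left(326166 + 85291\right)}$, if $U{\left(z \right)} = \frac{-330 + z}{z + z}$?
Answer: $\frac{2706662}{5413289994601} \approx 5.0 \cdot 10^{-7}$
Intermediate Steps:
$U{\left(z \right)} = \frac{-330 + z}{2 z}$
$\frac{95305}{\left(463252 + U{\left(-213 \right)}\right) \left(326166 + 85291\right)} = \frac{95305}{\left(463252 + \frac{-330 - 213}{2 \left(-213\right)}\right) \left(326166 + 85291\right)} = \frac{95305}{\left(463252 + \frac{1}{2} \left(- \frac{1}{213}\right) \left(-543\right)\right) 411457} = \frac{95305}{\left(463252 + \frac{181}{142}\right) 411457} = \frac{95305}{\frac{65781965}{142} \cdot 411457} = \frac{95305}{\frac{27066449973005}{142}} = 95305 \cdot \frac{142}{27066449973005} = \frac{2706662}{5413289994601}$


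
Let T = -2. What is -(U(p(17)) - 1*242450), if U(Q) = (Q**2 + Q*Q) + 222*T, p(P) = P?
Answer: 242316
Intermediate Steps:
U(Q) = -444 + 2*Q**2 (U(Q) = (Q**2 + Q*Q) + 222*(-2) = (Q**2 + Q**2) - 444 = 2*Q**2 - 444 = -444 + 2*Q**2)
-(U(p(17)) - 1*242450) = -((-444 + 2*17**2) - 1*242450) = -((-444 + 2*289) - 242450) = -((-444 + 578) - 242450) = -(134 - 242450) = -1*(-242316) = 242316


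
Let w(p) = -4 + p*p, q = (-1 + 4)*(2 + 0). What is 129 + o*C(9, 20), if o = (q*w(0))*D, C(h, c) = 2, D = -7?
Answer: 465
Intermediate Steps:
q = 6 (q = 3*2 = 6)
w(p) = -4 + p²
o = 168 (o = (6*(-4 + 0²))*(-7) = (6*(-4 + 0))*(-7) = (6*(-4))*(-7) = -24*(-7) = 168)
129 + o*C(9, 20) = 129 + 168*2 = 129 + 336 = 465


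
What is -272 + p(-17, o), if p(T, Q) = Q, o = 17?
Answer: -255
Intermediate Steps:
-272 + p(-17, o) = -272 + 17 = -255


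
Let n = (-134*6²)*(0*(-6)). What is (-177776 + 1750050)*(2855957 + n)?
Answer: 4490346936218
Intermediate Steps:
n = 0 (n = -134*36*0 = -4824*0 = 0)
(-177776 + 1750050)*(2855957 + n) = (-177776 + 1750050)*(2855957 + 0) = 1572274*2855957 = 4490346936218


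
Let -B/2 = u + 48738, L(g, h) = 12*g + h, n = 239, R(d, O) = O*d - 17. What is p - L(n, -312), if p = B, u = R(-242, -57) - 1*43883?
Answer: -39820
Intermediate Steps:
R(d, O) = -17 + O*d
u = -30106 (u = (-17 - 57*(-242)) - 1*43883 = (-17 + 13794) - 43883 = 13777 - 43883 = -30106)
L(g, h) = h + 12*g
B = -37264 (B = -2*(-30106 + 48738) = -2*18632 = -37264)
p = -37264
p - L(n, -312) = -37264 - (-312 + 12*239) = -37264 - (-312 + 2868) = -37264 - 1*2556 = -37264 - 2556 = -39820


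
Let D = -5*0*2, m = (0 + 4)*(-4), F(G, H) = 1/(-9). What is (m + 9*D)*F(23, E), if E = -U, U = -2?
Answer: 16/9 ≈ 1.7778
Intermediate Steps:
E = 2 (E = -1*(-2) = 2)
F(G, H) = -⅑
m = -16 (m = 4*(-4) = -16)
D = 0 (D = 0*2 = 0)
(m + 9*D)*F(23, E) = (-16 + 9*0)*(-⅑) = (-16 + 0)*(-⅑) = -16*(-⅑) = 16/9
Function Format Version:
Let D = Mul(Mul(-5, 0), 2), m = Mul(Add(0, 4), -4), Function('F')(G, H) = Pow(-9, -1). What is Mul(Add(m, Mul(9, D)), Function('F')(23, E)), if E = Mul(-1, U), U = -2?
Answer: Rational(16, 9) ≈ 1.7778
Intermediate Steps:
E = 2 (E = Mul(-1, -2) = 2)
Function('F')(G, H) = Rational(-1, 9)
m = -16 (m = Mul(4, -4) = -16)
D = 0 (D = Mul(0, 2) = 0)
Mul(Add(m, Mul(9, D)), Function('F')(23, E)) = Mul(Add(-16, Mul(9, 0)), Rational(-1, 9)) = Mul(Add(-16, 0), Rational(-1, 9)) = Mul(-16, Rational(-1, 9)) = Rational(16, 9)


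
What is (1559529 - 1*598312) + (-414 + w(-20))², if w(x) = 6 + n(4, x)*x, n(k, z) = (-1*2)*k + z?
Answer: 984321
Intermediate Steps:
n(k, z) = z - 2*k (n(k, z) = -2*k + z = z - 2*k)
w(x) = 6 + x*(-8 + x) (w(x) = 6 + (x - 2*4)*x = 6 + (x - 8)*x = 6 + (-8 + x)*x = 6 + x*(-8 + x))
(1559529 - 1*598312) + (-414 + w(-20))² = (1559529 - 1*598312) + (-414 + (6 - 20*(-8 - 20)))² = (1559529 - 598312) + (-414 + (6 - 20*(-28)))² = 961217 + (-414 + (6 + 560))² = 961217 + (-414 + 566)² = 961217 + 152² = 961217 + 23104 = 984321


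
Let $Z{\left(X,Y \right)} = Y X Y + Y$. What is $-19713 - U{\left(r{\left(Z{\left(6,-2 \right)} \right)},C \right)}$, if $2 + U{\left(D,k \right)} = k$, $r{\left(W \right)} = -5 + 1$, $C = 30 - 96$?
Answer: $-19645$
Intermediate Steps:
$C = -66$ ($C = 30 - 96 = -66$)
$Z{\left(X,Y \right)} = Y + X Y^{2}$ ($Z{\left(X,Y \right)} = X Y Y + Y = X Y^{2} + Y = Y + X Y^{2}$)
$r{\left(W \right)} = -4$
$U{\left(D,k \right)} = -2 + k$
$-19713 - U{\left(r{\left(Z{\left(6,-2 \right)} \right)},C \right)} = -19713 - \left(-2 - 66\right) = -19713 - -68 = -19713 + 68 = -19645$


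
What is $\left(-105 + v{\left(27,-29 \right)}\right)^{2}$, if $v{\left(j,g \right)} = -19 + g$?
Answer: $23409$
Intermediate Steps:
$\left(-105 + v{\left(27,-29 \right)}\right)^{2} = \left(-105 - 48\right)^{2} = \left(-153\right)^{2} = 23409$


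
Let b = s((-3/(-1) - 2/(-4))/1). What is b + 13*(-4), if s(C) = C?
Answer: -97/2 ≈ -48.500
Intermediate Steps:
b = 7/2 (b = (-3/(-1) - 2/(-4))/1 = (-3*(-1) - 2*(-¼))*1 = (3 + ½)*1 = (7/2)*1 = 7/2 ≈ 3.5000)
b + 13*(-4) = 7/2 + 13*(-4) = 7/2 - 52 = -97/2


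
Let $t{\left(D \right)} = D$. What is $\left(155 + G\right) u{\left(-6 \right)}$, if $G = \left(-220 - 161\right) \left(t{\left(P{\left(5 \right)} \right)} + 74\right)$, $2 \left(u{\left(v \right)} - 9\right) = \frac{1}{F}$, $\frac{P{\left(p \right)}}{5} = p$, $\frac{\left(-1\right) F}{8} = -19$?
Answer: $- \frac{25703167}{76} \approx -3.382 \cdot 10^{5}$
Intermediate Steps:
$F = 152$ ($F = \left(-8\right) \left(-19\right) = 152$)
$P{\left(p \right)} = 5 p$
$u{\left(v \right)} = \frac{2737}{304}$ ($u{\left(v \right)} = 9 + \frac{1}{2 \cdot 152} = 9 + \frac{1}{2} \cdot \frac{1}{152} = 9 + \frac{1}{304} = \frac{2737}{304}$)
$G = -37719$ ($G = \left(-220 - 161\right) \left(5 \cdot 5 + 74\right) = - 381 \left(25 + 74\right) = \left(-381\right) 99 = -37719$)
$\left(155 + G\right) u{\left(-6 \right)} = \left(155 - 37719\right) \frac{2737}{304} = \left(-37564\right) \frac{2737}{304} = - \frac{25703167}{76}$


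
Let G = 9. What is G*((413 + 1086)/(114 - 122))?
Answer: -13491/8 ≈ -1686.4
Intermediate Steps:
G*((413 + 1086)/(114 - 122)) = 9*((413 + 1086)/(114 - 122)) = 9*(1499/(-8)) = 9*(1499*(-⅛)) = 9*(-1499/8) = -13491/8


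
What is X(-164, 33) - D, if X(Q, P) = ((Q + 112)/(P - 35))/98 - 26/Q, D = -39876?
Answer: 160223471/4018 ≈ 39876.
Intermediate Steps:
X(Q, P) = -26/Q + (112 + Q)/(98*(-35 + P)) (X(Q, P) = ((112 + Q)/(-35 + P))*(1/98) - 26/Q = (112 + Q)/(98*(-35 + P)) - 26/Q = -26/Q + (112 + Q)/(98*(-35 + P)))
X(-164, 33) - D = (1/98)*(89180 + (-164)² - 2548*33 + 112*(-164))/(-164*(-35 + 33)) - 1*(-39876) = (1/98)*(-1/164)*(89180 + 26896 - 84084 - 18368)/(-2) + 39876 = (1/98)*(-1/164)*(-½)*13624 + 39876 = 1703/4018 + 39876 = 160223471/4018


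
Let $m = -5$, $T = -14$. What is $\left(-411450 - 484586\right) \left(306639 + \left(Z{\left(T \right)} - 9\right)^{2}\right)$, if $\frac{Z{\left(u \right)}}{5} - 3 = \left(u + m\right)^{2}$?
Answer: $-3213507668960$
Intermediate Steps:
$Z{\left(u \right)} = 15 + 5 \left(-5 + u\right)^{2}$ ($Z{\left(u \right)} = 15 + 5 \left(u - 5\right)^{2} = 15 + 5 \left(-5 + u\right)^{2}$)
$\left(-411450 - 484586\right) \left(306639 + \left(Z{\left(T \right)} - 9\right)^{2}\right) = \left(-411450 - 484586\right) \left(306639 + \left(\left(15 + 5 \left(-5 - 14\right)^{2}\right) - 9\right)^{2}\right) = - 896036 \left(306639 + \left(\left(15 + 5 \left(-19\right)^{2}\right) - 9\right)^{2}\right) = - 896036 \left(306639 + \left(\left(15 + 5 \cdot 361\right) - 9\right)^{2}\right) = - 896036 \left(306639 + \left(\left(15 + 1805\right) - 9\right)^{2}\right) = - 896036 \left(306639 + \left(1820 - 9\right)^{2}\right) = - 896036 \left(306639 + 1811^{2}\right) = - 896036 \left(306639 + 3279721\right) = \left(-896036\right) 3586360 = -3213507668960$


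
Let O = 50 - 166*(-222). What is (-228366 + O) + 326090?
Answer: 134626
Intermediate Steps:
O = 36902 (O = 50 + 36852 = 36902)
(-228366 + O) + 326090 = (-228366 + 36902) + 326090 = -191464 + 326090 = 134626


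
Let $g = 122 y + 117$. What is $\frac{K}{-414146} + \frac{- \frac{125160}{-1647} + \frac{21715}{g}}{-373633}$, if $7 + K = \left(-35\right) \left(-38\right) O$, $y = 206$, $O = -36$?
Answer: $\frac{247574626479481181}{2144940378493203018} \approx 0.11542$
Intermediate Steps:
$g = 25249$ ($g = 122 \cdot 206 + 117 = 25132 + 117 = 25249$)
$K = -47887$ ($K = -7 + \left(-35\right) \left(-38\right) \left(-36\right) = -7 + 1330 \left(-36\right) = -7 - 47880 = -47887$)
$\frac{K}{-414146} + \frac{- \frac{125160}{-1647} + \frac{21715}{g}}{-373633} = - \frac{47887}{-414146} + \frac{- \frac{125160}{-1647} + \frac{21715}{25249}}{-373633} = \left(-47887\right) \left(- \frac{1}{414146}\right) + \left(\left(-125160\right) \left(- \frac{1}{1647}\right) + 21715 \cdot \frac{1}{25249}\right) \left(- \frac{1}{373633}\right) = \frac{47887}{414146} + \left(\frac{41720}{549} + \frac{21715}{25249}\right) \left(- \frac{1}{373633}\right) = \frac{47887}{414146} + \frac{1065309815}{13861701} \left(- \frac{1}{373633}\right) = \frac{47887}{414146} - \frac{1065309815}{5179188929733} = \frac{247574626479481181}{2144940378493203018}$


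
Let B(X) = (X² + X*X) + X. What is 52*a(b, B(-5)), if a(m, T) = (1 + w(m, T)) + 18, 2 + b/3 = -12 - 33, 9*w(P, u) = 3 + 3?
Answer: 3068/3 ≈ 1022.7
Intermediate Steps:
w(P, u) = ⅔ (w(P, u) = (3 + 3)/9 = (⅑)*6 = ⅔)
B(X) = X + 2*X² (B(X) = (X² + X²) + X = 2*X² + X = X + 2*X²)
b = -141 (b = -6 + 3*(-12 - 33) = -6 + 3*(-45) = -6 - 135 = -141)
a(m, T) = 59/3 (a(m, T) = (1 + ⅔) + 18 = 5/3 + 18 = 59/3)
52*a(b, B(-5)) = 52*(59/3) = 3068/3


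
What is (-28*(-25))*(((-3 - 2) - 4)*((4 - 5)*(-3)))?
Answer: -18900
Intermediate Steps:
(-28*(-25))*(((-3 - 2) - 4)*((4 - 5)*(-3))) = 700*((-5 - 4)*(-1*(-3))) = 700*(-9*3) = 700*(-27) = -18900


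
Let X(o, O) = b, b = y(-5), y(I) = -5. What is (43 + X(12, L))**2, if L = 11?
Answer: 1444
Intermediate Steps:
b = -5
X(o, O) = -5
(43 + X(12, L))**2 = (43 - 5)**2 = 38**2 = 1444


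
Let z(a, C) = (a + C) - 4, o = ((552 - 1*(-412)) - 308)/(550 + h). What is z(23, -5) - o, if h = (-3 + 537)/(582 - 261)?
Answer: 189050/14757 ≈ 12.811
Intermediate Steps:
h = 178/107 (h = 534/321 = 534*(1/321) = 178/107 ≈ 1.6636)
o = 17548/14757 (o = ((552 - 1*(-412)) - 308)/(550 + 178/107) = ((552 + 412) - 308)/(59028/107) = (964 - 308)*(107/59028) = 656*(107/59028) = 17548/14757 ≈ 1.1891)
z(a, C) = -4 + C + a (z(a, C) = (C + a) - 4 = -4 + C + a)
z(23, -5) - o = (-4 - 5 + 23) - 1*17548/14757 = 14 - 17548/14757 = 189050/14757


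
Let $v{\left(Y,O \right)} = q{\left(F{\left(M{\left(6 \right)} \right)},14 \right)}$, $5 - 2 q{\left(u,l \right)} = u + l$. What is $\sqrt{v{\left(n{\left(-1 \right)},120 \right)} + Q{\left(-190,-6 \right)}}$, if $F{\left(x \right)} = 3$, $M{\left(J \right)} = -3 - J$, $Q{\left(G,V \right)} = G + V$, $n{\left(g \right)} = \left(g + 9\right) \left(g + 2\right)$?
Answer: $i \sqrt{202} \approx 14.213 i$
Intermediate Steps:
$n{\left(g \right)} = \left(2 + g\right) \left(9 + g\right)$ ($n{\left(g \right)} = \left(9 + g\right) \left(2 + g\right) = \left(2 + g\right) \left(9 + g\right)$)
$q{\left(u,l \right)} = \frac{5}{2} - \frac{l}{2} - \frac{u}{2}$ ($q{\left(u,l \right)} = \frac{5}{2} - \frac{u + l}{2} = \frac{5}{2} - \frac{l + u}{2} = \frac{5}{2} - \left(\frac{l}{2} + \frac{u}{2}\right) = \frac{5}{2} - \frac{l}{2} - \frac{u}{2}$)
$v{\left(Y,O \right)} = -6$ ($v{\left(Y,O \right)} = \frac{5}{2} - 7 - \frac{3}{2} = -6$)
$\sqrt{v{\left(n{\left(-1 \right)},120 \right)} + Q{\left(-190,-6 \right)}} = \sqrt{-6 - 196} = \sqrt{-202} = i \sqrt{202}$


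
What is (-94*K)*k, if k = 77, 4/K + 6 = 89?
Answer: -28952/83 ≈ -348.82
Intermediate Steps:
K = 4/83 (K = 4/(-6 + 89) = 4/83 ≈ 0.048193)
(-94*K)*k = -94*4/83*77 = -376/83*77 = -28952/83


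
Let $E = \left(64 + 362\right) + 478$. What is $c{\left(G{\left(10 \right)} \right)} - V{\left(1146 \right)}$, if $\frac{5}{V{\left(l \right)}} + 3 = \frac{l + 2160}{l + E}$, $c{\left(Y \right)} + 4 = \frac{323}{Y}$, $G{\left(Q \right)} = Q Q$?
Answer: $\frac{201503}{71100} \approx 2.8341$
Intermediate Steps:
$G{\left(Q \right)} = Q^{2}$
$E = 904$ ($E = 426 + 478 = 904$)
$c{\left(Y \right)} = -4 + \frac{323}{Y}$
$V{\left(l \right)} = \frac{5}{-3 + \frac{2160 + l}{904 + l}}$ ($V{\left(l \right)} = \frac{5}{-3 + \frac{l + 2160}{l + 904}} = \frac{5}{-3 + \frac{2160 + l}{904 + l}}$)
$c{\left(G{\left(10 \right)} \right)} - V{\left(1146 \right)} = \left(-4 + \frac{323}{10^{2}}\right) - \frac{5 \left(-904 - 1146\right)}{2 \left(276 + 1146\right)} = \left(-4 + \frac{323}{100}\right) - \frac{5 \left(-904 - 1146\right)}{2 \cdot 1422} = \left(-4 + 323 \cdot \frac{1}{100}\right) - \frac{5}{2} \cdot \frac{1}{1422} \left(-2050\right) = \left(-4 + \frac{323}{100}\right) - - \frac{5125}{1422} = - \frac{77}{100} + \frac{5125}{1422} = \frac{201503}{71100}$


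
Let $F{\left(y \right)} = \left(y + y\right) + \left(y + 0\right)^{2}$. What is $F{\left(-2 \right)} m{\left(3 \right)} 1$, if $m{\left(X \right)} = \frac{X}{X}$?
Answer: $0$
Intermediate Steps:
$m{\left(X \right)} = 1$
$F{\left(y \right)} = y^{2} + 2 y$ ($F{\left(y \right)} = 2 y + y^{2} = y^{2} + 2 y$)
$F{\left(-2 \right)} m{\left(3 \right)} 1 = - 2 \left(2 - 2\right) 1 \cdot 1 = \left(-2\right) 0 \cdot 1 \cdot 1 = 0 \cdot 1 \cdot 1 = 0 \cdot 1 = 0$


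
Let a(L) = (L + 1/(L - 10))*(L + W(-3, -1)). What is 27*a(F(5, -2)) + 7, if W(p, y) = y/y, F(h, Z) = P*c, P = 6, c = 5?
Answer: 503177/20 ≈ 25159.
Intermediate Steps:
F(h, Z) = 30 (F(h, Z) = 6*5 = 30)
W(p, y) = 1
a(L) = (1 + L)*(L + 1/(-10 + L)) (a(L) = (L + 1/(L - 10))*(L + 1) = (L + 1/(-10 + L))*(1 + L) = (1 + L)*(L + 1/(-10 + L)))
27*a(F(5, -2)) + 7 = 27*((1 + 30³ - 9*30 - 9*30²)/(-10 + 30)) + 7 = 27*((1 + 27000 - 270 - 9*900)/20) + 7 = 27*((1 + 27000 - 270 - 8100)/20) + 7 = 27*((1/20)*18631) + 7 = 27*(18631/20) + 7 = 503037/20 + 7 = 503177/20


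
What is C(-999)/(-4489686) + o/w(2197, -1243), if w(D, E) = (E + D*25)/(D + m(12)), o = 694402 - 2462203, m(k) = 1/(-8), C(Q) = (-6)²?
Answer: -2583157682944479/35705973904 ≈ -72345.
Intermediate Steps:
C(Q) = 36
m(k) = -⅛
o = -1767801
w(D, E) = (E + 25*D)/(-⅛ + D) (w(D, E) = (E + D*25)/(D - ⅛) = (E + 25*D)/(-⅛ + D))
C(-999)/(-4489686) + o/w(2197, -1243) = 36/(-4489686) - 1767801*(-1 + 8*2197)/(8*(-1243 + 25*2197)) = 36*(-1/4489686) - 1767801*(-1 + 17576)/(8*(-1243 + 54925)) = -2/249427 - 1767801/(8*53682/17575) = -2/249427 - 1767801/(8*(1/17575)*53682) = -2/249427 - 1767801/429456/17575 = -2/249427 - 1767801*17575/429456 = -2/249427 - 10356367525/143152 = -2583157682944479/35705973904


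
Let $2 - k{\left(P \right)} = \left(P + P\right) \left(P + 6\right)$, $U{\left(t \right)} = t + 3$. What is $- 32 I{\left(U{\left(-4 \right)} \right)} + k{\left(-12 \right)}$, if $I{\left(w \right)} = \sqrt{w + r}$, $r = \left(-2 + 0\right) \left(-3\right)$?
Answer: $-142 - 32 \sqrt{5} \approx -213.55$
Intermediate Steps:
$U{\left(t \right)} = 3 + t$
$r = 6$ ($r = \left(-2\right) \left(-3\right) = 6$)
$I{\left(w \right)} = \sqrt{6 + w}$ ($I{\left(w \right)} = \sqrt{w + 6} = \sqrt{6 + w}$)
$k{\left(P \right)} = 2 - 2 P \left(6 + P\right)$ ($k{\left(P \right)} = 2 - \left(P + P\right) \left(P + 6\right) = 2 - 2 P \left(6 + P\right)$)
$- 32 I{\left(U{\left(-4 \right)} \right)} + k{\left(-12 \right)} = - 32 \sqrt{6 + \left(3 - 4\right)} - \left(-146 + 288\right) = - 32 \sqrt{6 - 1} + \left(2 + 144 - 288\right) = - 32 \sqrt{5} + \left(2 + 144 - 288\right) = - 32 \sqrt{5} - 142 = -142 - 32 \sqrt{5}$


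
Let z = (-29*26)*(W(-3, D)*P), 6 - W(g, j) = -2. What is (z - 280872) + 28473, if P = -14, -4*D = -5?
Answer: -167951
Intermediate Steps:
D = 5/4 (D = -1/4*(-5) = 5/4 ≈ 1.2500)
W(g, j) = 8 (W(g, j) = 6 - 1*(-2) = 6 + 2 = 8)
z = 84448 (z = (-29*26)*(8*(-14)) = -754*(-112) = 84448)
(z - 280872) + 28473 = (84448 - 280872) + 28473 = -196424 + 28473 = -167951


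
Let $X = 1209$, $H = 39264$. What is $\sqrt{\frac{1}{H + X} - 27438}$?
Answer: $\frac{i \sqrt{4993910283981}}{13491} \approx 165.64 i$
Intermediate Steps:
$\sqrt{\frac{1}{H + X} - 27438} = \sqrt{\frac{1}{39264 + 1209} - 27438} = \sqrt{\frac{1}{40473} - 27438} = \sqrt{- \frac{1110498173}{40473}} = \frac{i \sqrt{4993910283981}}{13491}$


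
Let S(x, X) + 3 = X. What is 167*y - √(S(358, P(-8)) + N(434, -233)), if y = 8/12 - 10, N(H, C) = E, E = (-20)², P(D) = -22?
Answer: -4676/3 - 5*√15 ≈ -1578.0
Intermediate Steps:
E = 400
S(x, X) = -3 + X
N(H, C) = 400
y = -28/3 (y = 8*(1/12) - 10 = ⅔ - 10 = -28/3 ≈ -9.3333)
167*y - √(S(358, P(-8)) + N(434, -233)) = 167*(-28/3) - √((-3 - 22) + 400) = -4676/3 - √(-25 + 400) = -4676/3 - √375 = -4676/3 - 5*√15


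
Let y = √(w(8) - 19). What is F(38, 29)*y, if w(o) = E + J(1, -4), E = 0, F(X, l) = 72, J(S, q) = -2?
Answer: 72*I*√21 ≈ 329.95*I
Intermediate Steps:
w(o) = -2 (w(o) = 0 - 2 = -2)
y = I*√21 (y = √(-2 - 19) = √(-21) = I*√21 ≈ 4.5826*I)
F(38, 29)*y = 72*(I*√21) = 72*I*√21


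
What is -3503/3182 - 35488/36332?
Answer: -60048453/28902106 ≈ -2.0776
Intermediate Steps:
-3503/3182 - 35488/36332 = -3503*1/3182 - 35488*1/36332 = -3503/3182 - 8872/9083 = -60048453/28902106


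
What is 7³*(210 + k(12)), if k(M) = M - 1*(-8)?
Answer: 78890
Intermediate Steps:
k(M) = 8 + M (k(M) = M + 8 = 8 + M)
7³*(210 + k(12)) = 7³*(210 + (8 + 12)) = 343*(210 + 20) = 343*230 = 78890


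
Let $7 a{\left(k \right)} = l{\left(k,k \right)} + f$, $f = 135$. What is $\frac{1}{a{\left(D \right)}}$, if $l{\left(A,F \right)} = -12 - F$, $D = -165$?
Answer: $\frac{7}{288} \approx 0.024306$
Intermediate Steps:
$a{\left(k \right)} = \frac{123}{7} - \frac{k}{7}$ ($a{\left(k \right)} = \frac{\left(-12 - k\right) + 135}{7} = \frac{123 - k}{7} = \frac{123}{7} - \frac{k}{7}$)
$\frac{1}{a{\left(D \right)}} = \frac{1}{\frac{123}{7} - - \frac{165}{7}} = \frac{1}{\frac{123}{7} + \frac{165}{7}} = \frac{1}{\frac{288}{7}} = \frac{7}{288}$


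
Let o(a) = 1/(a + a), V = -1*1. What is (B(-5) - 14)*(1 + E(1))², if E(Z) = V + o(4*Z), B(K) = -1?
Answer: -15/64 ≈ -0.23438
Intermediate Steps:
V = -1
o(a) = 1/(2*a)
E(Z) = -1 + 1/(8*Z) (E(Z) = -1 + 1/(2*((4*Z))) = -1 + (1/(4*Z))/2 = -1 + 1/(8*Z))
(B(-5) - 14)*(1 + E(1))² = (-1 - 14)*(1 + (⅛ - 1*1)/1)² = -15*(1 + 1*(⅛ - 1))² = -15*(1 + 1*(-7/8))² = -15*(1 - 7/8)² = -15*(⅛)² = -15*1/64 = -15/64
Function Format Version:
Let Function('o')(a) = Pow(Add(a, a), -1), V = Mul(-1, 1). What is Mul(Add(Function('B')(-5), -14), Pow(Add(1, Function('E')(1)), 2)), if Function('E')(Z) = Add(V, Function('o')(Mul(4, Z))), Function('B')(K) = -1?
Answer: Rational(-15, 64) ≈ -0.23438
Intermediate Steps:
V = -1
Function('o')(a) = Mul(Rational(1, 2), Pow(a, -1)) (Function('o')(a) = Pow(Mul(2, a), -1) = Mul(Rational(1, 2), Pow(a, -1)))
Function('E')(Z) = Add(-1, Mul(Rational(1, 8), Pow(Z, -1))) (Function('E')(Z) = Add(-1, Mul(Rational(1, 2), Pow(Mul(4, Z), -1))) = Add(-1, Mul(Rational(1, 2), Mul(Rational(1, 4), Pow(Z, -1)))) = Add(-1, Mul(Rational(1, 8), Pow(Z, -1))))
Mul(Add(Function('B')(-5), -14), Pow(Add(1, Function('E')(1)), 2)) = Mul(Add(-1, -14), Pow(Add(1, Mul(Pow(1, -1), Add(Rational(1, 8), Mul(-1, 1)))), 2)) = Mul(-15, Pow(Add(1, Mul(1, Add(Rational(1, 8), -1))), 2)) = Mul(-15, Pow(Add(1, Mul(1, Rational(-7, 8))), 2)) = Mul(-15, Pow(Add(1, Rational(-7, 8)), 2)) = Mul(-15, Pow(Rational(1, 8), 2)) = Mul(-15, Rational(1, 64)) = Rational(-15, 64)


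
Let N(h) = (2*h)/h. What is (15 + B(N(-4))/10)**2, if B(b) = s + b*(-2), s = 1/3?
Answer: 192721/900 ≈ 214.13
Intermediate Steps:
s = 1/3 ≈ 0.33333
N(h) = 2
B(b) = 1/3 - 2*b (B(b) = 1/3 + b*(-2) = 1/3 - 2*b)
(15 + B(N(-4))/10)**2 = (15 + (1/3 - 2*2)/10)**2 = (15 + (1/3 - 4)*(1/10))**2 = (15 - 11/3*1/10)**2 = (15 - 11/30)**2 = (439/30)**2 = 192721/900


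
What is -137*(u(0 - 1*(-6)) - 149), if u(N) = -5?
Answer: 21098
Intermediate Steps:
-137*(u(0 - 1*(-6)) - 149) = -137*(-5 - 149) = -137*(-154) = 21098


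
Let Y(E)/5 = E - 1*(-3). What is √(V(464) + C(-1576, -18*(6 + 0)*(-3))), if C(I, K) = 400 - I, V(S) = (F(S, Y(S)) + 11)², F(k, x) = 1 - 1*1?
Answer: 3*√233 ≈ 45.793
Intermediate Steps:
Y(E) = 15 + 5*E (Y(E) = 5*(E - 1*(-3)) = 5*(E + 3) = 5*(3 + E) = 15 + 5*E)
F(k, x) = 0 (F(k, x) = 1 - 1 = 0)
V(S) = 121 (V(S) = (0 + 11)² = 11² = 121)
√(V(464) + C(-1576, -18*(6 + 0)*(-3))) = √(121 + (400 - 1*(-1576))) = √(121 + (400 + 1576)) = √(121 + 1976) = √2097 = 3*√233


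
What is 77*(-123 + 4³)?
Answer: -4543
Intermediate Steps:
77*(-123 + 4³) = 77*(-123 + 64) = 77*(-59) = -4543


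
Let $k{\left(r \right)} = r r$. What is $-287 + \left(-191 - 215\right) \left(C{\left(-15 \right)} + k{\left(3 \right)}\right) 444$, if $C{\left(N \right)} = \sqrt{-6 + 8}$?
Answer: $-1622663 - 180264 \sqrt{2} \approx -1.8776 \cdot 10^{6}$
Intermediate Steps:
$C{\left(N \right)} = \sqrt{2}$
$k{\left(r \right)} = r^{2}$
$-287 + \left(-191 - 215\right) \left(C{\left(-15 \right)} + k{\left(3 \right)}\right) 444 = -287 + \left(-191 - 215\right) \left(\sqrt{2} + 3^{2}\right) 444 = -287 + - 406 \left(\sqrt{2} + 9\right) 444 = -287 + - 406 \left(9 + \sqrt{2}\right) 444 = -287 + \left(-3654 - 406 \sqrt{2}\right) 444 = -287 - \left(1622376 + 180264 \sqrt{2}\right) = -1622663 - 180264 \sqrt{2}$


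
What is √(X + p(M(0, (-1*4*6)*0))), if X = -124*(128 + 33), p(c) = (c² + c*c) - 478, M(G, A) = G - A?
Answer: I*√20442 ≈ 142.98*I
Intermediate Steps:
p(c) = -478 + 2*c² (p(c) = (c² + c²) - 478 = 2*c² - 478 = -478 + 2*c²)
X = -19964 (X = -124*161 = -19964)
√(X + p(M(0, (-1*4*6)*0))) = √(-19964 + (-478 + 2*(0 - -1*4*6*0)²)) = √(-19964 + (-478 + 2*(0 - (-4*6)*0)²)) = √(-19964 + (-478 + 2*(0 - (-24)*0)²)) = √(-19964 + (-478 + 2*(0 - 1*0)²)) = √(-19964 + (-478 + 2*(0 + 0)²)) = √(-19964 + (-478 + 2*0²)) = √(-19964 + (-478 + 2*0)) = √(-19964 + (-478 + 0)) = √(-19964 - 478) = √(-20442) = I*√20442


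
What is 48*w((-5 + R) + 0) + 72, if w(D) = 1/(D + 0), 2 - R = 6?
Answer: 200/3 ≈ 66.667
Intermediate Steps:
R = -4 (R = 2 - 1*6 = 2 - 6 = -4)
w(D) = 1/D
48*w((-5 + R) + 0) + 72 = 48/((-5 - 4) + 0) + 72 = 48/(-9 + 0) + 72 = 48/(-9) + 72 = 48*(-1/9) + 72 = -16/3 + 72 = 200/3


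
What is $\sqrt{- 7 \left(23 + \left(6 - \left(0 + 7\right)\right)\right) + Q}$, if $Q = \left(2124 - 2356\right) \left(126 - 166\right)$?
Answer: $39 \sqrt{6} \approx 95.53$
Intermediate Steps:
$Q = 9280$ ($Q = \left(-232\right) \left(-40\right) = 9280$)
$\sqrt{- 7 \left(23 + \left(6 - \left(0 + 7\right)\right)\right) + Q} = \sqrt{- 7 \left(23 + \left(6 - \left(0 + 7\right)\right)\right) + 9280} = \sqrt{- 7 \left(23 + \left(6 - 7\right)\right) + 9280} = \sqrt{- 7 \left(23 - 1\right) + 9280} = \sqrt{\left(-7\right) 22 + 9280} = \sqrt{-154 + 9280} = \sqrt{9126} = 39 \sqrt{6}$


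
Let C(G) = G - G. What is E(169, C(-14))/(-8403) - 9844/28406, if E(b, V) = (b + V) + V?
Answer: -43759873/119347809 ≈ -0.36666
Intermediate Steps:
C(G) = 0
E(b, V) = b + 2*V (E(b, V) = (V + b) + V = b + 2*V)
E(169, C(-14))/(-8403) - 9844/28406 = (169 + 2*0)/(-8403) - 9844/28406 = (169 + 0)*(-1/8403) - 9844*1/28406 = 169*(-1/8403) - 4922/14203 = -169/8403 - 4922/14203 = -43759873/119347809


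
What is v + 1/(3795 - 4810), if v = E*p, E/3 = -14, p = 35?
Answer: -1492051/1015 ≈ -1470.0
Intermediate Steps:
E = -42 (E = 3*(-14) = -42)
v = -1470 (v = -42*35 = -1470)
v + 1/(3795 - 4810) = -1470 + 1/(3795 - 4810) = -1470 + 1/(-1015) = -1470 - 1/1015 = -1492051/1015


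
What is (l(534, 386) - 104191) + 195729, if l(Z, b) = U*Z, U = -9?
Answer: 86732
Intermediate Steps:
l(Z, b) = -9*Z
(l(534, 386) - 104191) + 195729 = (-9*534 - 104191) + 195729 = (-4806 - 104191) + 195729 = -108997 + 195729 = 86732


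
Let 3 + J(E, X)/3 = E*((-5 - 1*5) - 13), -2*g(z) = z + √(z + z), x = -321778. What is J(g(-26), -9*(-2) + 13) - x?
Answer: 320872 + 69*I*√13 ≈ 3.2087e+5 + 248.78*I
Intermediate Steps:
g(z) = -z/2 - √2*√z/2 (g(z) = -(z + √(z + z))/2 = -(z + √(2*z))/2 = -(z + √2*√z)/2 = -z/2 - √2*√z/2)
J(E, X) = -9 - 69*E (J(E, X) = -9 + 3*(E*((-5 - 1*5) - 13)) = -9 + 3*(E*((-5 - 5) - 13)) = -9 + 3*(E*(-10 - 13)) = -9 + 3*(E*(-23)) = -9 + 3*(-23*E) = -9 - 69*E)
J(g(-26), -9*(-2) + 13) - x = (-9 - 69*(-½*(-26) - √2*√(-26)/2)) - 1*(-321778) = (-9 - 69*(13 - √2*I*√26/2)) + 321778 = (-9 - 69*(13 - I*√13)) + 321778 = (-9 + (-897 + 69*I*√13)) + 321778 = (-906 + 69*I*√13) + 321778 = 320872 + 69*I*√13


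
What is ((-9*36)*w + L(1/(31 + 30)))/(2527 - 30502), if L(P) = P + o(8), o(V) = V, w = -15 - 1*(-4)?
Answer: -72631/568825 ≈ -0.12769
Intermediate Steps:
w = -11 (w = -15 + 4 = -11)
L(P) = 8 + P (L(P) = P + 8 = 8 + P)
((-9*36)*w + L(1/(31 + 30)))/(2527 - 30502) = (-9*36*(-11) + (8 + 1/(31 + 30)))/(2527 - 30502) = (-324*(-11) + (8 + 1/61))/(-27975) = (3564 + (8 + 1/61))*(-1/27975) = (3564 + 489/61)*(-1/27975) = (217893/61)*(-1/27975) = -72631/568825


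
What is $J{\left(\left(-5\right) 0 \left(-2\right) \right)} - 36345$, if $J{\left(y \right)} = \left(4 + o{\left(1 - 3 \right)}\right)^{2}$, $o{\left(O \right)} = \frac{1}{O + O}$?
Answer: $- \frac{581295}{16} \approx -36331.0$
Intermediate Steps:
$o{\left(O \right)} = \frac{1}{2 O}$
$J{\left(y \right)} = \frac{225}{16}$ ($J{\left(y \right)} = \left(4 + \frac{1}{2 \left(1 - 3\right)}\right)^{2} = \left(4 + \frac{1}{2 \left(-2\right)}\right)^{2} = \left(4 + \frac{1}{2} \left(- \frac{1}{2}\right)\right)^{2} = \left(4 - \frac{1}{4}\right)^{2} = \left(\frac{15}{4}\right)^{2} = \frac{225}{16}$)
$J{\left(\left(-5\right) 0 \left(-2\right) \right)} - 36345 = \frac{225}{16} - 36345 = - \frac{581295}{16}$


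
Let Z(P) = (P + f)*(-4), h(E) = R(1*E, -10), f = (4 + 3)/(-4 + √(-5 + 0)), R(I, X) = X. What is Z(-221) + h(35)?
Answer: 2638/3 + 4*I*√5/3 ≈ 879.33 + 2.9814*I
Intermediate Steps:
f = 7/(-4 + I*√5) (f = 7/(-4 + √(-5)) = 7/(-4 + I*√5) ≈ -1.3333 - 0.74536*I)
h(E) = -10
Z(P) = 16/3 - 4*P + 4*I*√5/3 (Z(P) = (P + (-4/3 - I*√5/3))*(-4) = (-4/3 + P - I*√5/3)*(-4) = 16/3 - 4*P + 4*I*√5/3)
Z(-221) + h(35) = (16/3 - 4*(-221) + 4*I*√5/3) - 10 = (16/3 + 884 + 4*I*√5/3) - 10 = (2668/3 + 4*I*√5/3) - 10 = 2638/3 + 4*I*√5/3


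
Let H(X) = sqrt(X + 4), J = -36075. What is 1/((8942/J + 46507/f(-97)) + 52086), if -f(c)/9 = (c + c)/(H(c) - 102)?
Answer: 7254214455603831300/358141908800685678347587 - 3913915817321250*I*sqrt(93)/358141908800685678347587 ≈ 2.0255e-5 - 1.0539e-7*I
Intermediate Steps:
H(X) = sqrt(4 + X)
f(c) = -18*c/(-102 + sqrt(4 + c)) (f(c) = -9*(c + c)/(sqrt(4 + c) - 102) = -9*2*c/(-102 + sqrt(4 + c)) = -18*c/(-102 + sqrt(4 + c)))
1/((8942/J + 46507/f(-97)) + 52086) = 1/((8942/(-36075) + 46507/((-18*(-97)/(-102 + sqrt(4 - 97))))) + 52086) = 1/((8942*(-1/36075) + 46507/((-18*(-97)/(-102 + sqrt(-93))))) + 52086) = 1/((-8942/36075 + 46507/((-18*(-97)/(-102 + I*sqrt(93))))) + 52086) = 1/((-8942/36075 + 46507/((1746/(-102 + I*sqrt(93))))) + 52086) = 1/((-8942/36075 + 46507*(-17/291 + I*sqrt(93)/1746)) + 52086) = 1/((-8942/36075 + (-790619/291 + 46507*I*sqrt(93)/1746)) + 52086) = 1/((-9508060849/3499275 + 46507*I*sqrt(93)/1746) + 52086) = 1/(172755176801/3499275 + 46507*I*sqrt(93)/1746)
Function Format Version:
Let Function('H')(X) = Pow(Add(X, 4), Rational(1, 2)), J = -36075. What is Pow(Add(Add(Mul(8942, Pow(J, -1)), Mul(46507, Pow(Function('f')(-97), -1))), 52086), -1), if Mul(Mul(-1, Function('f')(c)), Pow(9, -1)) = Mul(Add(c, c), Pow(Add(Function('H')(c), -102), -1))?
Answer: Add(Rational(7254214455603831300, 358141908800685678347587), Mul(Rational(-3913915817321250, 358141908800685678347587), I, Pow(93, Rational(1, 2)))) ≈ Add(2.0255e-5, Mul(-1.0539e-7, I))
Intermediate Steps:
Function('H')(X) = Pow(Add(4, X), Rational(1, 2))
Function('f')(c) = Mul(-18, c, Pow(Add(-102, Pow(Add(4, c), Rational(1, 2))), -1)) (Function('f')(c) = Mul(-9, Mul(Add(c, c), Pow(Add(Pow(Add(4, c), Rational(1, 2)), -102), -1))) = Mul(-9, Mul(Mul(2, c), Pow(Add(-102, Pow(Add(4, c), Rational(1, 2))), -1))) = Mul(-9, Mul(2, c, Pow(Add(-102, Pow(Add(4, c), Rational(1, 2))), -1))) = Mul(-18, c, Pow(Add(-102, Pow(Add(4, c), Rational(1, 2))), -1)))
Pow(Add(Add(Mul(8942, Pow(J, -1)), Mul(46507, Pow(Function('f')(-97), -1))), 52086), -1) = Pow(Add(Add(Mul(8942, Pow(-36075, -1)), Mul(46507, Pow(Mul(-18, -97, Pow(Add(-102, Pow(Add(4, -97), Rational(1, 2))), -1)), -1))), 52086), -1) = Pow(Add(Add(Mul(8942, Rational(-1, 36075)), Mul(46507, Pow(Mul(-18, -97, Pow(Add(-102, Pow(-93, Rational(1, 2))), -1)), -1))), 52086), -1) = Pow(Add(Add(Rational(-8942, 36075), Mul(46507, Pow(Mul(-18, -97, Pow(Add(-102, Mul(I, Pow(93, Rational(1, 2)))), -1)), -1))), 52086), -1) = Pow(Add(Add(Rational(-8942, 36075), Mul(46507, Pow(Mul(1746, Pow(Add(-102, Mul(I, Pow(93, Rational(1, 2)))), -1)), -1))), 52086), -1) = Pow(Add(Add(Rational(-8942, 36075), Mul(46507, Add(Rational(-17, 291), Mul(Rational(1, 1746), I, Pow(93, Rational(1, 2)))))), 52086), -1) = Pow(Add(Add(Rational(-8942, 36075), Add(Rational(-790619, 291), Mul(Rational(46507, 1746), I, Pow(93, Rational(1, 2))))), 52086), -1) = Pow(Add(Add(Rational(-9508060849, 3499275), Mul(Rational(46507, 1746), I, Pow(93, Rational(1, 2)))), 52086), -1) = Pow(Add(Rational(172755176801, 3499275), Mul(Rational(46507, 1746), I, Pow(93, Rational(1, 2)))), -1)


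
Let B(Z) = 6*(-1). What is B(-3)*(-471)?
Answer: 2826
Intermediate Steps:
B(Z) = -6
B(-3)*(-471) = -6*(-471) = 2826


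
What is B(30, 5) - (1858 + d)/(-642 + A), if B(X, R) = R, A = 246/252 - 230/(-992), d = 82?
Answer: 53579485/6674489 ≈ 8.0275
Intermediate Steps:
A = 12583/10416 (A = 246*(1/252) - 230*(-1/992) = 41/42 + 115/496 = 12583/10416 ≈ 1.2080)
B(30, 5) - (1858 + d)/(-642 + A) = 5 - (1858 + 82)/(-642 + 12583/10416) = 5 - 1940/(-6674489/10416) = 5 - 1940*(-10416)/6674489 = 5 - 1*(-20207040/6674489) = 5 + 20207040/6674489 = 53579485/6674489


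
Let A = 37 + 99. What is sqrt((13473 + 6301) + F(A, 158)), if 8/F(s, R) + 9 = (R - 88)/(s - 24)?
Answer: sqrt(88761198)/67 ≈ 140.62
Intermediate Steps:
A = 136
F(s, R) = 8/(-9 + (-88 + R)/(-24 + s)) (F(s, R) = 8/(-9 + (R - 88)/(s - 24)) = 8/(-9 + (-88 + R)/(-24 + s)))
sqrt((13473 + 6301) + F(A, 158)) = sqrt((13473 + 6301) + 8*(-24 + 136)/(128 + 158 - 9*136)) = sqrt(19774 + 8*112/(128 + 158 - 1224)) = sqrt(19774 + 8*112/(-938)) = sqrt(19774 + 8*(-1/938)*112) = sqrt(19774 - 64/67) = sqrt(1324794/67) = sqrt(88761198)/67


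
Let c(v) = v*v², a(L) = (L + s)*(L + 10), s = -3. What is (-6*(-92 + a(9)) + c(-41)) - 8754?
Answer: -77807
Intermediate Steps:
a(L) = (-3 + L)*(10 + L) (a(L) = (L - 3)*(L + 10) = (-3 + L)*(10 + L))
c(v) = v³
(-6*(-92 + a(9)) + c(-41)) - 8754 = (-6*(-92 + (-30 + 9² + 7*9)) + (-41)³) - 8754 = (-6*(-92 + (-30 + 81 + 63)) - 68921) - 8754 = (-6*(-92 + 114) - 68921) - 8754 = (-6*22 - 68921) - 8754 = (-132 - 68921) - 8754 = -69053 - 8754 = -77807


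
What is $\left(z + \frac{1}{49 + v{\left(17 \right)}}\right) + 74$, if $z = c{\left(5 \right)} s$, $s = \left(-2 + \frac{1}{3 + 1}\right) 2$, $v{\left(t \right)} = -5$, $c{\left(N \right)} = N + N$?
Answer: $\frac{1717}{44} \approx 39.023$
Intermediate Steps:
$c{\left(N \right)} = 2 N$
$s = - \frac{7}{2}$ ($s = \left(-2 + \frac{1}{4}\right) 2 = \left(- \frac{7}{4}\right) 2 = - \frac{7}{2} \approx -3.5$)
$z = -35$ ($z = 2 \cdot 5 \left(- \frac{7}{2}\right) = 10 \left(- \frac{7}{2}\right) = -35$)
$\left(z + \frac{1}{49 + v{\left(17 \right)}}\right) + 74 = \left(-35 + \frac{1}{49 - 5}\right) + 74 = \left(-35 + \frac{1}{44}\right) + 74 = - \frac{1539}{44} + 74 = \frac{1717}{44}$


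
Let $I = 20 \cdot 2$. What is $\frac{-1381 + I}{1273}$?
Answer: $- \frac{1341}{1273} \approx -1.0534$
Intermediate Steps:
$I = 40$
$\frac{-1381 + I}{1273} = \frac{-1381 + 40}{1273} = \frac{1}{1273} \left(-1341\right) = - \frac{1341}{1273}$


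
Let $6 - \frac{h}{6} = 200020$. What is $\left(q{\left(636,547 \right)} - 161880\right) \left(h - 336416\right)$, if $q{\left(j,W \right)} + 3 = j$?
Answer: $247756015500$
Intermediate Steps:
$h = -1200084$ ($h = 36 - 1200120 = -1200084$)
$q{\left(j,W \right)} = -3 + j$
$\left(q{\left(636,547 \right)} - 161880\right) \left(h - 336416\right) = \left(\left(-3 + 636\right) - 161880\right) \left(-1200084 - 336416\right) = \left(633 - 161880\right) \left(-1536500\right) = \left(-161247\right) \left(-1536500\right) = 247756015500$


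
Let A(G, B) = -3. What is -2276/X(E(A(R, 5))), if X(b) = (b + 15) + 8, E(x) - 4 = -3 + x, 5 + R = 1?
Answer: -2276/21 ≈ -108.38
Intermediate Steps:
R = -4 (R = -5 + 1 = -4)
E(x) = 1 + x (E(x) = 4 + (-3 + x) = 1 + x)
X(b) = 23 + b (X(b) = (15 + b) + 8 = 23 + b)
-2276/X(E(A(R, 5))) = -2276/(23 + (1 - 3)) = -2276/(23 - 2) = -2276/21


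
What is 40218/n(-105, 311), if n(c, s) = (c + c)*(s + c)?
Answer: -6703/7210 ≈ -0.92968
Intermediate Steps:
n(c, s) = 2*c*(c + s) (n(c, s) = (2*c)*(c + s) = 2*c*(c + s))
40218/n(-105, 311) = 40218/((2*(-105)*(-105 + 311))) = 40218/((2*(-105)*206)) = 40218/(-43260) = 40218*(-1/43260) = -6703/7210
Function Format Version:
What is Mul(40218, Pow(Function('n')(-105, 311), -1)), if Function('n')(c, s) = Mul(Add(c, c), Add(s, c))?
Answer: Rational(-6703, 7210) ≈ -0.92968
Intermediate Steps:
Function('n')(c, s) = Mul(2, c, Add(c, s)) (Function('n')(c, s) = Mul(Mul(2, c), Add(c, s)) = Mul(2, c, Add(c, s)))
Mul(40218, Pow(Function('n')(-105, 311), -1)) = Mul(40218, Pow(Mul(2, -105, Add(-105, 311)), -1)) = Mul(40218, Pow(Mul(2, -105, 206), -1)) = Mul(40218, Pow(-43260, -1)) = Mul(40218, Rational(-1, 43260)) = Rational(-6703, 7210)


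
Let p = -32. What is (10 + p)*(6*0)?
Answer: 0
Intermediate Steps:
(10 + p)*(6*0) = (10 - 32)*(6*0) = -22*0 = 0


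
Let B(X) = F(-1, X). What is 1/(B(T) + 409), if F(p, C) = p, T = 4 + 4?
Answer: 1/408 ≈ 0.0024510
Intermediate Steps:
T = 8
B(X) = -1
1/(B(T) + 409) = 1/(-1 + 409) = 1/408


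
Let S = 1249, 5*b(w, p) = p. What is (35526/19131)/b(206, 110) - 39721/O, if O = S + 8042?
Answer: -2731296976/651735777 ≈ -4.1908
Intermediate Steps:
b(w, p) = p/5
O = 9291 (O = 1249 + 8042 = 9291)
(35526/19131)/b(206, 110) - 39721/O = (35526/19131)/(((⅕)*110)) - 39721/9291 = (35526*(1/19131))/22 - 39721*1/9291 = (11842/6377)*(1/22) - 39721/9291 = 5921/70147 - 39721/9291 = -2731296976/651735777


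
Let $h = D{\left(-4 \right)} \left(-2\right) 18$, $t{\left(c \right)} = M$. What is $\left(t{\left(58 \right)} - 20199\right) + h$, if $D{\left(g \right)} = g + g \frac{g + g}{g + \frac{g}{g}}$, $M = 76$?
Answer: $-19595$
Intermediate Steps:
$t{\left(c \right)} = 76$
$D{\left(g \right)} = g + \frac{2 g^{2}}{1 + g}$ ($D{\left(g \right)} = g + g \frac{2 g}{g + 1} = g + g \frac{2 g}{1 + g} = g + \frac{2 g^{2}}{1 + g}$)
$h = 528$ ($h = - \frac{4 \left(1 + 3 \left(-4\right)\right)}{1 - 4} \left(-2\right) 18 = - \frac{4 \left(1 - 12\right)}{-3} \left(-2\right) 18 = \left(-4\right) \left(- \frac{1}{3}\right) \left(-11\right) \left(-2\right) 18 = \left(- \frac{44}{3}\right) \left(-2\right) 18 = \frac{88}{3} \cdot 18 = 528$)
$\left(t{\left(58 \right)} - 20199\right) + h = \left(76 - 20199\right) + 528 = -20123 + 528 = -19595$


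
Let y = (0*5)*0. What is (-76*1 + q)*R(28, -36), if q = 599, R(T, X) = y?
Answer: 0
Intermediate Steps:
y = 0 (y = 0*0 = 0)
R(T, X) = 0
(-76*1 + q)*R(28, -36) = (-76*1 + 599)*0 = (-76 + 599)*0 = 523*0 = 0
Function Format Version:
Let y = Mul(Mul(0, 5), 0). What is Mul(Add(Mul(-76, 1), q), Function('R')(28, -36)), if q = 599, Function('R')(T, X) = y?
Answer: 0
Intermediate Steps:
y = 0 (y = Mul(0, 0) = 0)
Function('R')(T, X) = 0
Mul(Add(Mul(-76, 1), q), Function('R')(28, -36)) = Mul(Add(Mul(-76, 1), 599), 0) = Mul(Add(-76, 599), 0) = Mul(523, 0) = 0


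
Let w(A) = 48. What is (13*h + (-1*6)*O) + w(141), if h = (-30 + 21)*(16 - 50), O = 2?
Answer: 4014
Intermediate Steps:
h = 306 (h = -9*(-34) = 306)
(13*h + (-1*6)*O) + w(141) = (13*306 - 1*6*2) + 48 = (3978 - 6*2) + 48 = (3978 - 12) + 48 = 3966 + 48 = 4014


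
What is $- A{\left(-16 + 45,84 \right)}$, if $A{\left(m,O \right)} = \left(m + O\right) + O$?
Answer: $-197$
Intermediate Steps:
$A{\left(m,O \right)} = m + 2 O$ ($A{\left(m,O \right)} = \left(O + m\right) + O = m + 2 O$)
$- A{\left(-16 + 45,84 \right)} = - (\left(-16 + 45\right) + 2 \cdot 84) = - (29 + 168) = \left(-1\right) 197 = -197$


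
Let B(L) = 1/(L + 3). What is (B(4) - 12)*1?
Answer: -83/7 ≈ -11.857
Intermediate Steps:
B(L) = 1/(3 + L)
(B(4) - 12)*1 = (1/(3 + 4) - 12)*1 = (1/7 - 12)*1 = (⅐ - 12)*1 = -83/7*1 = -83/7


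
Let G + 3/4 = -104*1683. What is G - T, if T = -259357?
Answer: 337297/4 ≈ 84324.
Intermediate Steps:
G = -700131/4 (G = -¾ - 104*1683 = -¾ - 175032 = -700131/4 ≈ -1.7503e+5)
G - T = -700131/4 - 1*(-259357) = -700131/4 + 259357 = 337297/4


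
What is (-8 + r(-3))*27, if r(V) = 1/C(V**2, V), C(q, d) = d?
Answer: -225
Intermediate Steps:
r(V) = 1/V
(-8 + r(-3))*27 = (-8 + 1/(-3))*27 = (-8 - 1/3)*27 = -25/3*27 = -225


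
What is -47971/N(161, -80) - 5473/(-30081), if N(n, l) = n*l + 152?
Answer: 40883135/10347864 ≈ 3.9509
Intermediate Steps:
N(n, l) = 152 + l*n (N(n, l) = l*n + 152 = 152 + l*n)
-47971/N(161, -80) - 5473/(-30081) = -47971/(152 - 80*161) - 5473/(-30081) = -47971/(152 - 12880) - 5473*(-1/30081) = -47971/(-12728) + 5473/30081 = -47971*(-1/12728) + 5473/30081 = 47971/12728 + 5473/30081 = 40883135/10347864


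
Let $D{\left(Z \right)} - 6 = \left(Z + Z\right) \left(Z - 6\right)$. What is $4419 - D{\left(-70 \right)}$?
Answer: $-6227$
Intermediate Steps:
$D{\left(Z \right)} = 6 + 2 Z \left(-6 + Z\right)$ ($D{\left(Z \right)} = 6 + \left(Z + Z\right) \left(Z - 6\right) = 6 + 2 Z \left(-6 + Z\right)$)
$4419 - D{\left(-70 \right)} = 4419 - \left(6 - -840 + 2 \left(-70\right)^{2}\right) = 4419 - \left(6 + 840 + 2 \cdot 4900\right) = 4419 - \left(6 + 840 + 9800\right) = 4419 - 10646 = -6227$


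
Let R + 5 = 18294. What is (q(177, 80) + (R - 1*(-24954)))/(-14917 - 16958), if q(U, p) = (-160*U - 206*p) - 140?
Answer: 1697/31875 ≈ 0.053239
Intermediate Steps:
R = 18289 (R = -5 + 18294 = 18289)
q(U, p) = -140 - 206*p - 160*U (q(U, p) = (-206*p - 160*U) - 140 = -140 - 206*p - 160*U)
(q(177, 80) + (R - 1*(-24954)))/(-14917 - 16958) = ((-140 - 206*80 - 160*177) + (18289 - 1*(-24954)))/(-14917 - 16958) = ((-140 - 16480 - 28320) + (18289 + 24954))/(-31875) = (-44940 + 43243)*(-1/31875) = -1697*(-1/31875) = 1697/31875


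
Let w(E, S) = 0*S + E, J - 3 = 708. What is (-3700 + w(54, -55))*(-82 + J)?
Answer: -2293334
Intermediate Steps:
J = 711 (J = 3 + 708 = 711)
w(E, S) = E (w(E, S) = 0 + E = E)
(-3700 + w(54, -55))*(-82 + J) = (-3700 + 54)*(-82 + 711) = -3646*629 = -2293334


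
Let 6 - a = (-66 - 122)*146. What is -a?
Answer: -27454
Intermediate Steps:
a = 27454 (a = 6 - (-66 - 122)*146 = 6 - (-188)*146 = 6 - 1*(-27448) = 6 + 27448 = 27454)
-a = -1*27454 = -27454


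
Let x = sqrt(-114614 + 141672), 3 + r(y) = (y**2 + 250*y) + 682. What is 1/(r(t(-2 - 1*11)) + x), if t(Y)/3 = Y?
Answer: -3775/28487721 - sqrt(27058)/56975442 ≈ -0.00013540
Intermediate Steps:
t(Y) = 3*Y
r(y) = 679 + y**2 + 250*y (r(y) = -3 + ((y**2 + 250*y) + 682) = -3 + (682 + y**2 + 250*y) = 679 + y**2 + 250*y)
x = sqrt(27058) ≈ 164.49
1/(r(t(-2 - 1*11)) + x) = 1/((679 + (3*(-2 - 1*11))**2 + 250*(3*(-2 - 1*11))) + sqrt(27058)) = 1/((679 + (3*(-2 - 11))**2 + 250*(3*(-2 - 11))) + sqrt(27058)) = 1/((679 + (3*(-13))**2 + 250*(3*(-13))) + sqrt(27058)) = 1/((679 + (-39)**2 + 250*(-39)) + sqrt(27058)) = 1/((679 + 1521 - 9750) + sqrt(27058)) = 1/(-7550 + sqrt(27058))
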